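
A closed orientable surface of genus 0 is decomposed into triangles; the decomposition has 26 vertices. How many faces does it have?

χ = 2 − 2·0 = 2, and every face is a triangle so 3F = 2E.
V − E + F = 2 with E = 3F/2 gives 26 − (3/2 − 1)·F = 2, so F = 48 and E = 72.

48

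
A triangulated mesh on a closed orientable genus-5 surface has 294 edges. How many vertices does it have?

χ = 2 − 2·5 = -8, and every face is a triangle so 3F = 2E.
F = 2E/3 = 196. Then V = -8 + E − F = -8 + 294 − 196 = 90.

90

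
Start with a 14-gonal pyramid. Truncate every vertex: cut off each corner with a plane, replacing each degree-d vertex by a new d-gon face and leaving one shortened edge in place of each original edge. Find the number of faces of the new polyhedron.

The base solid has V = 15, E = 28, F = 15.
Truncation replaces each original edge-end by a new vertex, so V′ = 2E = 56.
Each original edge survives, and each old vertex of degree d contributes d new edges; summing degrees gives Σd = 2E, so E′ = E + 2E = 3E = 84.
Each original face survives and each original vertex becomes one new face: F′ = F + V = 30.

30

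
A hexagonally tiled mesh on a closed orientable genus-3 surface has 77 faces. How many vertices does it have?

150

χ = 2 − 2·3 = -4, and every face is a hexagon so 6F = 2E.
E = 6·77/2 = 231. Then V = -4 + E − F = -4 + 231 − 77 = 150.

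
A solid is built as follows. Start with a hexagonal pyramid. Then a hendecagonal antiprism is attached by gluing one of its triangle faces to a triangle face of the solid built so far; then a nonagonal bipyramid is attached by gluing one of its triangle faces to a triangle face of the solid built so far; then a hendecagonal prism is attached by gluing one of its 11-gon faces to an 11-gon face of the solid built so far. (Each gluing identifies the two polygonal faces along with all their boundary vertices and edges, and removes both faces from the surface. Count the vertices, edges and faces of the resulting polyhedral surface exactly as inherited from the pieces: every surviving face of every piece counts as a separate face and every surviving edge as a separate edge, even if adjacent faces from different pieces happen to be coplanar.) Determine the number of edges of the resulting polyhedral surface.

A hexagonal pyramid: V=7, E=12, F=7.
Attach a hendecagonal antiprism (V=22, E=44, F=24) along a 3-gon: merge 3 vertices and 3 edges, delete both glued faces → V=26, E=53, F=29.
Attach a nonagonal bipyramid (V=11, E=27, F=18) along a 3-gon: merge 3 vertices and 3 edges, delete both glued faces → V=34, E=77, F=45.
Attach a hendecagonal prism (V=22, E=33, F=13) along an 11-gon: merge 11 vertices and 11 edges, delete both glued faces → V=45, E=99, F=56.
Check: V − E + F = 45 − 99 + 56 = 2.

99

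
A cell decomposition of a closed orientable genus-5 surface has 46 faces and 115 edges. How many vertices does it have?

For a closed orientable surface of genus 5, χ = 2 − 2·5 = -8.
V = -8 + E − F = -8 + 115 − 46 = 61.

61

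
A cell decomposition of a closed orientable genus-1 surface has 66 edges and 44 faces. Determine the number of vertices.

22

For a closed orientable surface of genus 1, χ = 2 − 2·1 = 0.
V = 0 + E − F = 0 + 66 − 44 = 22.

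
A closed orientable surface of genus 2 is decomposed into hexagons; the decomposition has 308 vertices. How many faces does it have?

χ = 2 − 2·2 = -2, and every face is a hexagon so 6F = 2E.
V − E + F = -2 with E = 6F/2 gives 308 − (6/2 − 1)·F = -2, so F = 155 and E = 465.

155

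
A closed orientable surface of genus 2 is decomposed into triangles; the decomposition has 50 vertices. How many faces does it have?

104

χ = 2 − 2·2 = -2, and every face is a triangle so 3F = 2E.
V − E + F = -2 with E = 3F/2 gives 50 − (3/2 − 1)·F = -2, so F = 104 and E = 156.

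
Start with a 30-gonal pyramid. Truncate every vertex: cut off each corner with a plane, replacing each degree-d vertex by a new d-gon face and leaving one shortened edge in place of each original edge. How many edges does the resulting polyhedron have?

180

The base solid has V = 31, E = 60, F = 31.
Truncation replaces each original edge-end by a new vertex, so V′ = 2E = 120.
Each original edge survives, and each old vertex of degree d contributes d new edges; summing degrees gives Σd = 2E, so E′ = E + 2E = 3E = 180.
Each original face survives and each original vertex becomes one new face: F′ = F + V = 62.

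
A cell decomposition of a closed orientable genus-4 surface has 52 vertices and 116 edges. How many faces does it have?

For a closed orientable surface of genus 4, χ = 2 − 2·4 = -6.
F = -6 − V + E = -6 − 52 + 116 = 58.

58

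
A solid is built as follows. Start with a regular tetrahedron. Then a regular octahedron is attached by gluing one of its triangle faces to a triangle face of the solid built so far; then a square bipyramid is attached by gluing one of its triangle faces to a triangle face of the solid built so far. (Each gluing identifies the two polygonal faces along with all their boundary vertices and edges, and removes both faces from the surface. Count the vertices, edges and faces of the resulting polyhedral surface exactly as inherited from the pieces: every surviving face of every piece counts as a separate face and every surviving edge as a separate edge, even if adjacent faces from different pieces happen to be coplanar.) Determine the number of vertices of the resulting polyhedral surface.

A regular tetrahedron: V=4, E=6, F=4.
Attach a regular octahedron (V=6, E=12, F=8) along a 3-gon: merge 3 vertices and 3 edges, delete both glued faces → V=7, E=15, F=10.
Attach a square bipyramid (V=6, E=12, F=8) along a 3-gon: merge 3 vertices and 3 edges, delete both glued faces → V=10, E=24, F=16.
Check: V − E + F = 10 − 24 + 16 = 2.

10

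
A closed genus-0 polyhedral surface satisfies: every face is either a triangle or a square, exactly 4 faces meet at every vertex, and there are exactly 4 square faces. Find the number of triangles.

8

Let x be the number of triangles; then F = 4 + x.
Edge–face incidences: 2E = 4·4 + 3·x = 16 + 3x.
Every vertex has degree 4, so 4V = 2E.
Euler: V − E + F = 2 ⇒ (2E)/4 − E + (4 + x) = 2.
Multiply by 8: 2·(2E) − 4·(2E) + 8·(4 + x) = 16, i.e. 32 + 8x − 2·(16 + 3x) = 16.
Collecting terms: 2x = 16, so x = 8.
Then 2E = 16 + 3·8 = 40, so E = 20, V = 2E/4 = 10, F = 4 + 8 = 12.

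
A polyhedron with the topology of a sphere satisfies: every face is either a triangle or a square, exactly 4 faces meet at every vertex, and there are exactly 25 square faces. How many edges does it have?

Let x be the number of triangles; then F = 25 + x.
Edge–face incidences: 2E = 4·25 + 3·x = 100 + 3x.
Every vertex has degree 4, so 4V = 2E.
Euler: V − E + F = 2 ⇒ (2E)/4 − E + (25 + x) = 2.
Multiply by 8: 2·(2E) − 4·(2E) + 8·(25 + x) = 16, i.e. 200 + 8x − 2·(100 + 3x) = 16.
Collecting terms: 2x = 16, so x = 8.
Then 2E = 100 + 3·8 = 124, so E = 62, V = 2E/4 = 31, F = 25 + 8 = 33.

62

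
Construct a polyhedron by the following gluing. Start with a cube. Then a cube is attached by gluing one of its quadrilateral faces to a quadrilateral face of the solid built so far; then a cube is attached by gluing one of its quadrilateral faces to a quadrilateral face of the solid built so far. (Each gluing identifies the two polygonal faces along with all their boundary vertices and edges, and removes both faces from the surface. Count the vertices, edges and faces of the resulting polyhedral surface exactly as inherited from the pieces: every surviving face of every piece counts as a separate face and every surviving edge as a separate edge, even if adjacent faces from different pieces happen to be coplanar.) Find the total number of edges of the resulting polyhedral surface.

A cube: V=8, E=12, F=6.
Attach a cube (V=8, E=12, F=6) along a 4-gon: merge 4 vertices and 4 edges, delete both glued faces → V=12, E=20, F=10.
Attach a cube (V=8, E=12, F=6) along a 4-gon: merge 4 vertices and 4 edges, delete both glued faces → V=16, E=28, F=14.
Check: V − E + F = 16 − 28 + 14 = 2.

28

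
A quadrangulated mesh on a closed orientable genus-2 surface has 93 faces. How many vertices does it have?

91

χ = 2 − 2·2 = -2, and every face is a square so 4F = 2E.
E = 4·93/2 = 186. Then V = -2 + E − F = -2 + 186 − 93 = 91.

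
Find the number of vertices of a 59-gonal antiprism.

An antiprism on an n-gon has two n-gon caps and 2n triangles: V = 2·59 = 118, E = 4·59 = 236, F = 2·59 + 2 = 120.
Check: V − E + F = 118 − 236 + 120 = 2.

118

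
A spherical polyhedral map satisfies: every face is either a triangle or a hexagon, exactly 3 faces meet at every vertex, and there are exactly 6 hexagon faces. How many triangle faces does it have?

4

Let x be the number of triangles; then F = 6 + x.
Edge–face incidences: 2E = 6·6 + 3·x = 36 + 3x.
Every vertex has degree 3, so 3V = 2E.
Euler: V − E + F = 2 ⇒ (2E)/3 − E + (6 + x) = 2.
Multiply by 6: 2·(2E) − 3·(2E) + 6·(6 + x) = 12, i.e. 36 + 6x − (36 + 3x) = 12.
Collecting terms: 3x = 12, so x = 4.
Then 2E = 36 + 3·4 = 48, so E = 24, V = 2E/3 = 16, F = 6 + 4 = 10.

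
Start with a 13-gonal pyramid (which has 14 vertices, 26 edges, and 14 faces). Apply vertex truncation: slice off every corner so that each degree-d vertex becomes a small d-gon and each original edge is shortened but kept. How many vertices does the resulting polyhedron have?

52

Truncation replaces each original edge-end by a new vertex, so V′ = 2E = 52.
Each original edge survives, and each old vertex of degree d contributes d new edges; summing degrees gives Σd = 2E, so E′ = E + 2E = 3E = 78.
Each original face survives and each original vertex becomes one new face: F′ = F + V = 28.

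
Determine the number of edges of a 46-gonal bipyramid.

A bipyramid over an n-gon has 2n triangular faces and n + 2 vertices: V = 46 + 2 = 48, E = 3·46 = 138, F = 2·46 = 92.
Check: V − E + F = 48 − 138 + 92 = 2.

138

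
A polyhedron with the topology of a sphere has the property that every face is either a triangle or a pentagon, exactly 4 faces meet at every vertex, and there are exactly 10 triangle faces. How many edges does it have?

20

Let x be the number of pentagons; then F = 10 + x.
Edge–face incidences: 2E = 3·10 + 5·x = 30 + 5x.
Every vertex has degree 4, so 4V = 2E.
Euler: V − E + F = 2 ⇒ (2E)/4 − E + (10 + x) = 2.
Multiply by 8: 2·(2E) − 4·(2E) + 8·(10 + x) = 16, i.e. 80 + 8x − 2·(30 + 5x) = 16.
Collecting terms: −2x + 20 = 16, so −2x = −4, so x = 2.
Then 2E = 30 + 5·2 = 40, so E = 20, V = 2E/4 = 10, F = 10 + 2 = 12.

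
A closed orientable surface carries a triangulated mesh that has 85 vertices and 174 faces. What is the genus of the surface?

Every face is a triangle, so 2E = 3·174 = 522, giving E = 261.
χ = V − E + F = 85 − 261 + 174 = -2.
For a closed orientable surface χ = 2 − 2g, so g = (2 − (-2))/2 = 2.

2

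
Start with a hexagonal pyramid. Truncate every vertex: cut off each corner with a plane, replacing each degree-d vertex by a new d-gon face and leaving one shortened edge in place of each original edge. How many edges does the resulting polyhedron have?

The base solid has V = 7, E = 12, F = 7.
Truncation replaces each original edge-end by a new vertex, so V′ = 2E = 24.
Each original edge survives, and each old vertex of degree d contributes d new edges; summing degrees gives Σd = 2E, so E′ = E + 2E = 3E = 36.
Each original face survives and each original vertex becomes one new face: F′ = F + V = 14.

36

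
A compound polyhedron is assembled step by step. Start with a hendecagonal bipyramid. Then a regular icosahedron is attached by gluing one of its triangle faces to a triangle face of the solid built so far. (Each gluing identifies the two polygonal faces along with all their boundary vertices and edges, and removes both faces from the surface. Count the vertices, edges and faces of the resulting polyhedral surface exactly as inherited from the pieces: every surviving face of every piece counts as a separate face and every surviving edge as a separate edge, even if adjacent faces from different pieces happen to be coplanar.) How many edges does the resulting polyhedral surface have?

A hendecagonal bipyramid: V=13, E=33, F=22.
Attach a regular icosahedron (V=12, E=30, F=20) along a 3-gon: merge 3 vertices and 3 edges, delete both glued faces → V=22, E=60, F=40.
Check: V − E + F = 22 − 60 + 40 = 2.

60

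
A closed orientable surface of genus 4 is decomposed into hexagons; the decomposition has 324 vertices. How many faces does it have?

165

χ = 2 − 2·4 = -6, and every face is a hexagon so 6F = 2E.
V − E + F = -6 with E = 6F/2 gives 324 − (6/2 − 1)·F = -6, so F = 165 and E = 495.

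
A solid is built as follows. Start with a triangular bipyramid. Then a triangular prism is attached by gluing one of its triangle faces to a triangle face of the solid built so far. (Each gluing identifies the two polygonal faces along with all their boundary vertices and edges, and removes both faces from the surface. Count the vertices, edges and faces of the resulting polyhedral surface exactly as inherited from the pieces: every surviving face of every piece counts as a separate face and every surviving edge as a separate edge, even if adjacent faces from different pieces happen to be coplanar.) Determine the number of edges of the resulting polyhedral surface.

15

A triangular bipyramid: V=5, E=9, F=6.
Attach a triangular prism (V=6, E=9, F=5) along a 3-gon: merge 3 vertices and 3 edges, delete both glued faces → V=8, E=15, F=9.
Check: V − E + F = 8 − 15 + 9 = 2.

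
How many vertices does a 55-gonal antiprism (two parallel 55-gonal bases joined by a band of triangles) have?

110

An antiprism on an n-gon has two n-gon caps and 2n triangles: V = 2·55 = 110, E = 4·55 = 220, F = 2·55 + 2 = 112.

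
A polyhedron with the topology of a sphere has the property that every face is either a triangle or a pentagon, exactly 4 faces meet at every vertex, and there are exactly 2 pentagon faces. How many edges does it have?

Let x be the number of triangles; then F = 2 + x.
Edge–face incidences: 2E = 5·2 + 3·x = 10 + 3x.
Every vertex has degree 4, so 4V = 2E.
Euler: V − E + F = 2 ⇒ (2E)/4 − E + (2 + x) = 2.
Multiply by 8: 2·(2E) − 4·(2E) + 8·(2 + x) = 16, i.e. 16 + 8x − 2·(10 + 3x) = 16.
Collecting terms: 2x − 4 = 16, so 2x = 20, so x = 10.
Then 2E = 10 + 3·10 = 40, so E = 20, V = 2E/4 = 10, F = 2 + 10 = 12.

20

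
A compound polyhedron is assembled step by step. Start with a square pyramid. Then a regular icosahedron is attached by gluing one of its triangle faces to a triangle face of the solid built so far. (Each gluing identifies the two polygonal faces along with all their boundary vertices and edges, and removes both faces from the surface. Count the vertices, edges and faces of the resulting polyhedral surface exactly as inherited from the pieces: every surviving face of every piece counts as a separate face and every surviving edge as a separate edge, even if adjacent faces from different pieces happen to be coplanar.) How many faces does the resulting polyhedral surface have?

A square pyramid: V=5, E=8, F=5.
Attach a regular icosahedron (V=12, E=30, F=20) along a 3-gon: merge 3 vertices and 3 edges, delete both glued faces → V=14, E=35, F=23.
Check: V − E + F = 14 − 35 + 23 = 2.

23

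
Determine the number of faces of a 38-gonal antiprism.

An antiprism on an n-gon has two n-gon caps and 2n triangles: V = 2·38 = 76, E = 4·38 = 152, F = 2·38 + 2 = 78.

78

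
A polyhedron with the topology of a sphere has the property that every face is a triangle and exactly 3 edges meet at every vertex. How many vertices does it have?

4

Each face has 3 edges and each edge borders two faces, so 2E = 3F.
Each vertex has degree 3, so 3V = 2E and hence V = 3F/3.
Euler: V − E + F = 2 ⇒ (3F/3) − (3F/2) + F = 2.
Multiply by 6: (6 − 9 + 6)F = 12, i.e. 3F = 12.
So F = 4, E = 3·4/2 = 6, V = 3·4/3 = 4.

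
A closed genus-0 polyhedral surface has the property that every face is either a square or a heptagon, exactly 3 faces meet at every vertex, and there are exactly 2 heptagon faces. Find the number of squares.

Let x be the number of squares; then F = 2 + x.
Edge–face incidences: 2E = 7·2 + 4·x = 14 + 4x.
Every vertex has degree 3, so 3V = 2E.
Euler: V − E + F = 2 ⇒ (2E)/3 − E + (2 + x) = 2.
Multiply by 6: 2·(2E) − 3·(2E) + 6·(2 + x) = 12, i.e. 12 + 6x − (14 + 4x) = 12.
Collecting terms: 2x − 2 = 12, so 2x = 14, so x = 7.
Then 2E = 14 + 4·7 = 42, so E = 21, V = 2E/3 = 14, F = 2 + 7 = 9.

7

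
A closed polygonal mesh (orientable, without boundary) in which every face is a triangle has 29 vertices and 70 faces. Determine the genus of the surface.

Every face is a triangle, so 2E = 3·70 = 210, giving E = 105.
χ = V − E + F = 29 − 105 + 70 = -6.
For a closed orientable surface χ = 2 − 2g, so g = (2 − (-6))/2 = 4.

4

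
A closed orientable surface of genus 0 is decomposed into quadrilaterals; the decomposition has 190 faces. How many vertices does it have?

192

χ = 2 − 2·0 = 2, and every face is a square so 4F = 2E.
E = 4·190/2 = 380. Then V = 2 + E − F = 2 + 380 − 190 = 192.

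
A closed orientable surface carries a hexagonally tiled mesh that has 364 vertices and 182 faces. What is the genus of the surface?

Every face is a hexagon, so 2E = 6·182 = 1092, giving E = 546.
χ = V − E + F = 364 − 546 + 182 = 0.
For a closed orientable surface χ = 2 − 2g, so g = (2 − (0))/2 = 1.

1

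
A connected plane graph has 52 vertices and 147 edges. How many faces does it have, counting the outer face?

97

Euler's formula for a connected plane graph: V − E + F = 2, so F = 2 − 52 + 147 = 97.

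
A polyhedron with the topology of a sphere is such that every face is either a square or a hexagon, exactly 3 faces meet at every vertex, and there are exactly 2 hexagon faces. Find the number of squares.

6

Let x be the number of squares; then F = 2 + x.
Edge–face incidences: 2E = 6·2 + 4·x = 12 + 4x.
Every vertex has degree 3, so 3V = 2E.
Euler: V − E + F = 2 ⇒ (2E)/3 − E + (2 + x) = 2.
Multiply by 6: 2·(2E) − 3·(2E) + 6·(2 + x) = 12, i.e. 12 + 6x − (12 + 4x) = 12.
Collecting terms: 2x = 12, so x = 6.
Then 2E = 12 + 4·6 = 36, so E = 18, V = 2E/3 = 12, F = 2 + 6 = 8.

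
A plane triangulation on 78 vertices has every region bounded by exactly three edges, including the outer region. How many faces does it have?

152

In a plane triangulation 3F = 2E and V − E + F = 2, so F = 2V − 4 = 2·78 − 4 = 152.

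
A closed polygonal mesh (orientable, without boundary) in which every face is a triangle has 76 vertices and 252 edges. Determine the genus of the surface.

5

Every face is a triangle and each edge borders two faces, so 3F = 2·252, giving F = 168.
χ = V − E + F = 76 − 252 + 168 = -8.
For a closed orientable surface χ = 2 − 2g, so g = (2 − (-8))/2 = 5.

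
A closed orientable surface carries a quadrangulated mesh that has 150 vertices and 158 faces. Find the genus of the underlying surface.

5

Every face is a square, so 2E = 4·158 = 632, giving E = 316.
χ = V − E + F = 150 − 316 + 158 = -8.
For a closed orientable surface χ = 2 − 2g, so g = (2 − (-8))/2 = 5.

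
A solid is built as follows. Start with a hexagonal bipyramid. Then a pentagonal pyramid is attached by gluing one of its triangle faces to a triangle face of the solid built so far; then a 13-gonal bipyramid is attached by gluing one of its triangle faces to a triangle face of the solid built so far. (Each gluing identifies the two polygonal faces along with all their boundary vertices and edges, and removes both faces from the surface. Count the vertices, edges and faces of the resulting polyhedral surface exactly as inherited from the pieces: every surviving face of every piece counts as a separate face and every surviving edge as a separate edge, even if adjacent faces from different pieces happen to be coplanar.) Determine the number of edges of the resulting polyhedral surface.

A hexagonal bipyramid: V=8, E=18, F=12.
Attach a pentagonal pyramid (V=6, E=10, F=6) along a 3-gon: merge 3 vertices and 3 edges, delete both glued faces → V=11, E=25, F=16.
Attach a 13-gonal bipyramid (V=15, E=39, F=26) along a 3-gon: merge 3 vertices and 3 edges, delete both glued faces → V=23, E=61, F=40.
Check: V − E + F = 23 − 61 + 40 = 2.

61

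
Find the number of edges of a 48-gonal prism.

144

A prism on an n-gon has two n-gon bases and n rectangular sides: V = 2·48 = 96, E = 3·48 = 144, F = 48 + 2 = 50.
Check: V − E + F = 96 − 144 + 50 = 2.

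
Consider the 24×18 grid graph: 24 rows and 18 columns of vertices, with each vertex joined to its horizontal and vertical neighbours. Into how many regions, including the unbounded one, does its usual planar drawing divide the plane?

392

The grid has V = 24·18 = 432 vertices and E = 24·17 + 18·23 = 822 edges.
F = 2 − V + E = 2 − 432 + 822 = 392.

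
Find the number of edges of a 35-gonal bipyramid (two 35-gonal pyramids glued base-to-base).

105

A bipyramid over an n-gon has 2n triangular faces and n + 2 vertices: V = 35 + 2 = 37, E = 3·35 = 105, F = 2·35 = 70.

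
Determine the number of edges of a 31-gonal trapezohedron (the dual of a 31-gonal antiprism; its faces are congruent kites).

The n-trapezohedron (dual of the n-antiprism) has V = 2·31 + 2 = 64, E = 4·31 = 124, F = 2·31 = 62.

124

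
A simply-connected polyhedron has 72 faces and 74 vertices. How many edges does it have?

144

Here V − E + F = 2.
E = V + F − (2) = 74 + 72 − (2) = 144.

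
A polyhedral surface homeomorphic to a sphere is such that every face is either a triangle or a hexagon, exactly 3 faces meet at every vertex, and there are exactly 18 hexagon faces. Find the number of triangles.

4

Let x be the number of triangles; then F = 18 + x.
Edge–face incidences: 2E = 6·18 + 3·x = 108 + 3x.
Every vertex has degree 3, so 3V = 2E.
Euler: V − E + F = 2 ⇒ (2E)/3 − E + (18 + x) = 2.
Multiply by 6: 2·(2E) − 3·(2E) + 6·(18 + x) = 12, i.e. 108 + 6x − (108 + 3x) = 12.
Collecting terms: 3x = 12, so x = 4.
Then 2E = 108 + 3·4 = 120, so E = 60, V = 2E/3 = 40, F = 18 + 4 = 22.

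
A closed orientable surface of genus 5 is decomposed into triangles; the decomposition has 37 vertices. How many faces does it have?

χ = 2 − 2·5 = -8, and every face is a triangle so 3F = 2E.
V − E + F = -8 with E = 3F/2 gives 37 − (3/2 − 1)·F = -8, so F = 90 and E = 135.

90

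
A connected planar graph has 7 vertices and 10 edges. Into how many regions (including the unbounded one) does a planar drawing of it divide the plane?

Euler's formula for a connected plane graph: V − E + F = 2, so F = 2 − 7 + 10 = 5.

5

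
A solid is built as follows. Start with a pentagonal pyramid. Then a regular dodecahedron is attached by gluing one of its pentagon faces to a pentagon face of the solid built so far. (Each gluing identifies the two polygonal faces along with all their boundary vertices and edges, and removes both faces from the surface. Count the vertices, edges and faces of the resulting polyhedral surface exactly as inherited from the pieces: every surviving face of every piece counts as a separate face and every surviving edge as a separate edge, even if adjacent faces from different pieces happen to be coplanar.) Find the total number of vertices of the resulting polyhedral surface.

A pentagonal pyramid: V=6, E=10, F=6.
Attach a regular dodecahedron (V=20, E=30, F=12) along a 5-gon: merge 5 vertices and 5 edges, delete both glued faces → V=21, E=35, F=16.
Check: V − E + F = 21 − 35 + 16 = 2.

21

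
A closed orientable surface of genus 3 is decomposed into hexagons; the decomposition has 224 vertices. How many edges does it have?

342

χ = 2 − 2·3 = -4, and every face is a hexagon so 6F = 2E.
V − E + F = -4 with E = 6F/2 gives 224 − (6/2 − 1)·F = -4, so F = 114 and E = 342.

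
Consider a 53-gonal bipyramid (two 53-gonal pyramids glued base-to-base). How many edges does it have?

159

A bipyramid over an n-gon has 2n triangular faces and n + 2 vertices: V = 53 + 2 = 55, E = 3·53 = 159, F = 2·53 = 106.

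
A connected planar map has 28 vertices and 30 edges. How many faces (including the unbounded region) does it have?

Euler's formula for a connected plane graph: V − E + F = 2, so F = 2 − 28 + 30 = 4.

4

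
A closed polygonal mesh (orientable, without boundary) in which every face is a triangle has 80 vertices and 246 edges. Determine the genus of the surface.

2

Every face is a triangle and each edge borders two faces, so 3F = 2·246, giving F = 164.
χ = V − E + F = 80 − 246 + 164 = -2.
For a closed orientable surface χ = 2 − 2g, so g = (2 − (-2))/2 = 2.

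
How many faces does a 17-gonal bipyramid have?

A bipyramid over an n-gon has 2n triangular faces and n + 2 vertices: V = 17 + 2 = 19, E = 3·17 = 51, F = 2·17 = 34.

34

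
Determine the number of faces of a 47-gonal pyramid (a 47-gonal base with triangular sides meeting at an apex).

A pyramid on an n-gon base has one n-gon and n triangles: V = 47 + 1 = 48, E = 2·47 = 94, F = 47 + 1 = 48.

48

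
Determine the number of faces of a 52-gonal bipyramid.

A bipyramid over an n-gon has 2n triangular faces and n + 2 vertices: V = 52 + 2 = 54, E = 3·52 = 156, F = 2·52 = 104.
Check: V − E + F = 54 − 156 + 104 = 2.

104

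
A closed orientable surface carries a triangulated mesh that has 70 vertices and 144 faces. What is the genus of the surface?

2

Every face is a triangle, so 2E = 3·144 = 432, giving E = 216.
χ = V − E + F = 70 − 216 + 144 = -2.
For a closed orientable surface χ = 2 − 2g, so g = (2 − (-2))/2 = 2.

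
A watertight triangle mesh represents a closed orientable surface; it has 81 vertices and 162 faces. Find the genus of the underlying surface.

Every face is a triangle, so 2E = 3·162 = 486, giving E = 243.
χ = V − E + F = 81 − 243 + 162 = 0.
For a closed orientable surface χ = 2 − 2g, so g = (2 − (0))/2 = 1.

1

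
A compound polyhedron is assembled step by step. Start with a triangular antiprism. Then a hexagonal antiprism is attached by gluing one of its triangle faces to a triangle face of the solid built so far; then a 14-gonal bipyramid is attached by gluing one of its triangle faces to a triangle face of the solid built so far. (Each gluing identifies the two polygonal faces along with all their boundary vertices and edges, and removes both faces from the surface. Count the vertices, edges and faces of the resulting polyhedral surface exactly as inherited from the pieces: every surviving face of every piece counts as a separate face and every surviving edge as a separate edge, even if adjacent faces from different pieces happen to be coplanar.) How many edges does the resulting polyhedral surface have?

A triangular antiprism: V=6, E=12, F=8.
Attach a hexagonal antiprism (V=12, E=24, F=14) along a 3-gon: merge 3 vertices and 3 edges, delete both glued faces → V=15, E=33, F=20.
Attach a 14-gonal bipyramid (V=16, E=42, F=28) along a 3-gon: merge 3 vertices and 3 edges, delete both glued faces → V=28, E=72, F=46.
Check: V − E + F = 28 − 72 + 46 = 2.

72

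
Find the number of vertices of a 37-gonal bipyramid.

39

A bipyramid over an n-gon has 2n triangular faces and n + 2 vertices: V = 37 + 2 = 39, E = 3·37 = 111, F = 2·37 = 74.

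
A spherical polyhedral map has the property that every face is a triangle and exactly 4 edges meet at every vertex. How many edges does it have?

12

Each face has 3 edges and each edge borders two faces, so 2E = 3F.
Each vertex has degree 4, so 4V = 2E and hence V = 3F/4.
Euler: V − E + F = 2 ⇒ (3F/4) − (3F/2) + F = 2.
Multiply by 8: (6 − 12 + 8)F = 16, i.e. 2F = 16.
So F = 8, E = 3·8/2 = 12, V = 3·8/4 = 6.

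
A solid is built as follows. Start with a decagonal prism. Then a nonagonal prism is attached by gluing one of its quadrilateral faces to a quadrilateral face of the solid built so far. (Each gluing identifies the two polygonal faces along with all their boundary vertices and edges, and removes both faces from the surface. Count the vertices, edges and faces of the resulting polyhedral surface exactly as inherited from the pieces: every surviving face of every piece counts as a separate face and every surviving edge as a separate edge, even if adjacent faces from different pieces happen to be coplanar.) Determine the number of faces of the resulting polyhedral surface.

A decagonal prism: V=20, E=30, F=12.
Attach a nonagonal prism (V=18, E=27, F=11) along a 4-gon: merge 4 vertices and 4 edges, delete both glued faces → V=34, E=53, F=21.
Check: V − E + F = 34 − 53 + 21 = 2.

21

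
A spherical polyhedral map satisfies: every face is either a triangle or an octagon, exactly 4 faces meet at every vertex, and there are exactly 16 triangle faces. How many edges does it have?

Let x be the number of octagons; then F = 16 + x.
Edge–face incidences: 2E = 3·16 + 8·x = 48 + 8x.
Every vertex has degree 4, so 4V = 2E.
Euler: V − E + F = 2 ⇒ (2E)/4 − E + (16 + x) = 2.
Multiply by 8: 2·(2E) − 4·(2E) + 8·(16 + x) = 16, i.e. 128 + 8x − 2·(48 + 8x) = 16.
Collecting terms: −8x + 32 = 16, so −8x = −16, so x = 2.
Then 2E = 48 + 8·2 = 64, so E = 32, V = 2E/4 = 16, F = 16 + 2 = 18.

32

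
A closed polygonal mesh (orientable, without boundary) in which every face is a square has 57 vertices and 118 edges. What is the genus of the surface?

Every face is a square and each edge borders two faces, so 4F = 2·118, giving F = 59.
χ = V − E + F = 57 − 118 + 59 = -2.
For a closed orientable surface χ = 2 − 2g, so g = (2 − (-2))/2 = 2.

2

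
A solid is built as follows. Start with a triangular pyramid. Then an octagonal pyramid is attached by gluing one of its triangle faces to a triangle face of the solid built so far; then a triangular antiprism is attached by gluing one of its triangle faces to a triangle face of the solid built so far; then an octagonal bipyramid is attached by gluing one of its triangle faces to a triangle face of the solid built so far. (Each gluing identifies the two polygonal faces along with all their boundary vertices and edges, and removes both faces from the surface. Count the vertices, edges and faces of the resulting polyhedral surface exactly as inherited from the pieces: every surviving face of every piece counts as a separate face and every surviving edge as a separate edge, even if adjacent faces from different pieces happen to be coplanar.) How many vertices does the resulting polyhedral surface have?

A triangular pyramid: V=4, E=6, F=4.
Attach an octagonal pyramid (V=9, E=16, F=9) along a 3-gon: merge 3 vertices and 3 edges, delete both glued faces → V=10, E=19, F=11.
Attach a triangular antiprism (V=6, E=12, F=8) along a 3-gon: merge 3 vertices and 3 edges, delete both glued faces → V=13, E=28, F=17.
Attach an octagonal bipyramid (V=10, E=24, F=16) along a 3-gon: merge 3 vertices and 3 edges, delete both glued faces → V=20, E=49, F=31.
Check: V − E + F = 20 − 49 + 31 = 2.

20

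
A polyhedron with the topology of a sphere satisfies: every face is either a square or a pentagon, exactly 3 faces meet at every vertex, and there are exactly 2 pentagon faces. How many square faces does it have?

5

Let x be the number of squares; then F = 2 + x.
Edge–face incidences: 2E = 5·2 + 4·x = 10 + 4x.
Every vertex has degree 3, so 3V = 2E.
Euler: V − E + F = 2 ⇒ (2E)/3 − E + (2 + x) = 2.
Multiply by 6: 2·(2E) − 3·(2E) + 6·(2 + x) = 12, i.e. 12 + 6x − (10 + 4x) = 12.
Collecting terms: 2x + 2 = 12, so 2x = 10, so x = 5.
Then 2E = 10 + 4·5 = 30, so E = 15, V = 2E/3 = 10, F = 2 + 5 = 7.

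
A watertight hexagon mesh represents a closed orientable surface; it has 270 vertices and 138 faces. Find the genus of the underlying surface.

4

Every face is a hexagon, so 2E = 6·138 = 828, giving E = 414.
χ = V − E + F = 270 − 414 + 138 = -6.
For a closed orientable surface χ = 2 − 2g, so g = (2 − (-6))/2 = 4.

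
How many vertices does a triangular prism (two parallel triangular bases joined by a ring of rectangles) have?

A prism on an n-gon has two n-gon bases and n rectangular sides: V = 2·3 = 6, E = 3·3 = 9, F = 3 + 2 = 5.
Check: V − E + F = 6 − 9 + 5 = 2.

6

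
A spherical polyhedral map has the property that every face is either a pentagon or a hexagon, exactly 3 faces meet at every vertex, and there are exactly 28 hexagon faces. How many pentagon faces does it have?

12

Let x be the number of pentagons; then F = 28 + x.
Edge–face incidences: 2E = 6·28 + 5·x = 168 + 5x.
Every vertex has degree 3, so 3V = 2E.
Euler: V − E + F = 2 ⇒ (2E)/3 − E + (28 + x) = 2.
Multiply by 6: 2·(2E) − 3·(2E) + 6·(28 + x) = 12, i.e. 168 + 6x − (168 + 5x) = 12.
Collecting terms: x = 12.
Then 2E = 168 + 5·12 = 228, so E = 114, V = 2E/3 = 76, F = 28 + 12 = 40.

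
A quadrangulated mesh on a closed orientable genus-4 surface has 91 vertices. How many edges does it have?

χ = 2 − 2·4 = -6, and every face is a square so 4F = 2E.
V − E + F = -6 with E = 4F/2 gives 91 − (4/2 − 1)·F = -6, so F = 97 and E = 194.

194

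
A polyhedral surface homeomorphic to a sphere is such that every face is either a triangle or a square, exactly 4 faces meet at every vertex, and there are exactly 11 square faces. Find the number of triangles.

8

Let x be the number of triangles; then F = 11 + x.
Edge–face incidences: 2E = 4·11 + 3·x = 44 + 3x.
Every vertex has degree 4, so 4V = 2E.
Euler: V − E + F = 2 ⇒ (2E)/4 − E + (11 + x) = 2.
Multiply by 8: 2·(2E) − 4·(2E) + 8·(11 + x) = 16, i.e. 88 + 8x − 2·(44 + 3x) = 16.
Collecting terms: 2x = 16, so x = 8.
Then 2E = 44 + 3·8 = 68, so E = 34, V = 2E/4 = 17, F = 11 + 8 = 19.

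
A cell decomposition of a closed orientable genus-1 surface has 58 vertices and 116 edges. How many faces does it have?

58

For a closed orientable surface of genus 1, χ = 2 − 2·1 = 0.
F = 0 − V + E = 0 − 58 + 116 = 58.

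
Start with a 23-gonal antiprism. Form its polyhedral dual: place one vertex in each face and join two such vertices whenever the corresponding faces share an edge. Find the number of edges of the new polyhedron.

The base solid has V = 46, E = 92, F = 48.
The dual swaps V and F and preserves E: V′ = F = 48, E′ = E = 92, F′ = V = 46.

92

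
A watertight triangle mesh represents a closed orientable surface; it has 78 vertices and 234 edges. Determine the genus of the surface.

Every face is a triangle and each edge borders two faces, so 3F = 2·234, giving F = 156.
χ = V − E + F = 78 − 234 + 156 = 0.
For a closed orientable surface χ = 2 − 2g, so g = (2 − (0))/2 = 1.

1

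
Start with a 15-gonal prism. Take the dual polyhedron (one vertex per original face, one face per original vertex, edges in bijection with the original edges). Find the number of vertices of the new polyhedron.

17

The base solid has V = 30, E = 45, F = 17.
The dual swaps V and F and preserves E: V′ = F = 17, E′ = E = 45, F′ = V = 30.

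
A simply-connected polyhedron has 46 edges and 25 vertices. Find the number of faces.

23

Here V − E + F = 2.
F = 2 − V + E = 2 − 25 + 46 = 23.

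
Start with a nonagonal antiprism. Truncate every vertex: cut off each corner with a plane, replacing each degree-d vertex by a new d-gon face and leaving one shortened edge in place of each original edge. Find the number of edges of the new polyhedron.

The base solid has V = 18, E = 36, F = 20.
Truncation replaces each original edge-end by a new vertex, so V′ = 2E = 72.
Each original edge survives, and each old vertex of degree d contributes d new edges; summing degrees gives Σd = 2E, so E′ = E + 2E = 3E = 108.
Each original face survives and each original vertex becomes one new face: F′ = F + V = 38.

108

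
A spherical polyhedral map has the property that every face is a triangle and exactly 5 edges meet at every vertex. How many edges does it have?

30

Each face has 3 edges and each edge borders two faces, so 2E = 3F.
Each vertex has degree 5, so 5V = 2E and hence V = 3F/5.
Euler: V − E + F = 2 ⇒ (3F/5) − (3F/2) + F = 2.
Multiply by 10: (6 − 15 + 10)F = 20, i.e. 1F = 20.
So F = 20, E = 3·20/2 = 30, V = 3·20/5 = 12.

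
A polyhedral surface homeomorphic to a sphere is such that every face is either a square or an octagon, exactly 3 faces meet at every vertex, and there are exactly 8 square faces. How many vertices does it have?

Let x be the number of octagons; then F = 8 + x.
Edge–face incidences: 2E = 4·8 + 8·x = 32 + 8x.
Every vertex has degree 3, so 3V = 2E.
Euler: V − E + F = 2 ⇒ (2E)/3 − E + (8 + x) = 2.
Multiply by 6: 2·(2E) − 3·(2E) + 6·(8 + x) = 12, i.e. 48 + 6x − (32 + 8x) = 12.
Collecting terms: −2x + 16 = 12, so −2x = −4, so x = 2.
Then 2E = 32 + 8·2 = 48, so E = 24, V = 2E/3 = 16, F = 8 + 2 = 10.

16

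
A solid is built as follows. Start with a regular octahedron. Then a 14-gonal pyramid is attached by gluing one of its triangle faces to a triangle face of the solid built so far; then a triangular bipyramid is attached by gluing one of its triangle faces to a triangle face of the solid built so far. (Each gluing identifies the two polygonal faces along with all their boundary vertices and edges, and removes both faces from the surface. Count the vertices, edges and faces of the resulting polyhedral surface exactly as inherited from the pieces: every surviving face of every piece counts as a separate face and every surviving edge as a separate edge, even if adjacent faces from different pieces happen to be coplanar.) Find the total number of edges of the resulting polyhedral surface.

43

A regular octahedron: V=6, E=12, F=8.
Attach a 14-gonal pyramid (V=15, E=28, F=15) along a 3-gon: merge 3 vertices and 3 edges, delete both glued faces → V=18, E=37, F=21.
Attach a triangular bipyramid (V=5, E=9, F=6) along a 3-gon: merge 3 vertices and 3 edges, delete both glued faces → V=20, E=43, F=25.
Check: V − E + F = 20 − 43 + 25 = 2.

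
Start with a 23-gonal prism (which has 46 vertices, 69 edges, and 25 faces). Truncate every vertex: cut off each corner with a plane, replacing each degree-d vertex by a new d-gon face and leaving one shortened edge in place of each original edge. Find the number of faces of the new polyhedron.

71

Truncation replaces each original edge-end by a new vertex, so V′ = 2E = 138.
Each original edge survives, and each old vertex of degree d contributes d new edges; summing degrees gives Σd = 2E, so E′ = E + 2E = 3E = 207.
Each original face survives and each original vertex becomes one new face: F′ = F + V = 71.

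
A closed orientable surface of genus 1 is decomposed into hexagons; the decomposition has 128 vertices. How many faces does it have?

χ = 2 − 2·1 = 0, and every face is a hexagon so 6F = 2E.
V − E + F = 0 with E = 6F/2 gives 128 − (6/2 − 1)·F = 0, so F = 64 and E = 192.

64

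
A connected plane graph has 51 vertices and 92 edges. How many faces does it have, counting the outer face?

43

Euler's formula for a connected plane graph: V − E + F = 2, so F = 2 − 51 + 92 = 43.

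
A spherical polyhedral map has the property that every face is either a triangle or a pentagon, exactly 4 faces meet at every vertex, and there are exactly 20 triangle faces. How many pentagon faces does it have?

Let x be the number of pentagons; then F = 20 + x.
Edge–face incidences: 2E = 3·20 + 5·x = 60 + 5x.
Every vertex has degree 4, so 4V = 2E.
Euler: V − E + F = 2 ⇒ (2E)/4 − E + (20 + x) = 2.
Multiply by 8: 2·(2E) − 4·(2E) + 8·(20 + x) = 16, i.e. 160 + 8x − 2·(60 + 5x) = 16.
Collecting terms: −2x + 40 = 16, so −2x = −24, so x = 12.
Then 2E = 60 + 5·12 = 120, so E = 60, V = 2E/4 = 30, F = 20 + 12 = 32.

12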